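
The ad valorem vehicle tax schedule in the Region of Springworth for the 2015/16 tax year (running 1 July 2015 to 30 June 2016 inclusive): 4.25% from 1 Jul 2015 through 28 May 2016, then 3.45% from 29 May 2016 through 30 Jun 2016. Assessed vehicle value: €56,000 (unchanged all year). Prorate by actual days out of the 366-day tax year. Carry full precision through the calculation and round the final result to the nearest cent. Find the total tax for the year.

1 Jul 2015 – 28 May 2016: 333 days at 4.25% → €56,000 × 4.25% × 333/366 = €2,165.4098
29 May – 30 Jun 2016: 33 days at 3.45% → €56,000 × 3.45% × 33/366 = €174.1967
Total = €2,339.6066

€2,339.61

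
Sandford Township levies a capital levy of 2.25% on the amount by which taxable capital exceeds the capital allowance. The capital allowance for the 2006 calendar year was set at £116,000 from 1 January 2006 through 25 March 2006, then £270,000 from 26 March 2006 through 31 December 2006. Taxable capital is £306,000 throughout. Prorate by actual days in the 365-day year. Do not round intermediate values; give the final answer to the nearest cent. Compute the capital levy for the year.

£1,607.42

1 January – 25 March 2006: 84 days, exemption £116,000 → (£306,000 − £116,000) × 2.25% × 84/365 = £983.8356
26 March – 31 December 2006: 281 days, exemption £270,000 → (£306,000 − £270,000) × 2.25% × 281/365 = £623.5890
Total = £1,607.4247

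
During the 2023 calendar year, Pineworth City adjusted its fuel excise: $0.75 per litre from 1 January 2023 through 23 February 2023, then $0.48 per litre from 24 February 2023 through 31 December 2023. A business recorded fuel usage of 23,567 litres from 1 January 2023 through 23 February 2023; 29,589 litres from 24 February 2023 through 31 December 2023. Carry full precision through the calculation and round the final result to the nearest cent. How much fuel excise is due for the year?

$31,877.97

1 January – 23 February 2023: 23,567 litres at $0.75/litre → $17,675.25
24 February – 31 December 2023: 29,589 litres at $0.48/litre → $14,202.72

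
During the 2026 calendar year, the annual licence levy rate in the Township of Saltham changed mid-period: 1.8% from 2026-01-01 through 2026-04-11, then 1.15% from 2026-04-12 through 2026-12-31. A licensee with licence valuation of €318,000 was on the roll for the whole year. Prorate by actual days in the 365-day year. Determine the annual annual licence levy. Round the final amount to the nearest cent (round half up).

2026-01-01 to 2026-04-11: 101 days at 1.8% → €318,000 × 1.8% × 101/365 = €1,583.9014
2026-04-12 to 2026-12-31: 264 days at 1.15% → €318,000 × 1.15% × 264/365 = €2,645.0630
Total = €4,228.9644

€4,228.96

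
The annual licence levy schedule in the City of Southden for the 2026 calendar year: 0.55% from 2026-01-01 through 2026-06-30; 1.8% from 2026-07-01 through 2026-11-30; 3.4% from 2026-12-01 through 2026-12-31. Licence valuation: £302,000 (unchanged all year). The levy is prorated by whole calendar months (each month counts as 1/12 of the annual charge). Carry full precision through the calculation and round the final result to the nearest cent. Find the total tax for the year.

£3,951.17

2026-01-01 to 2026-06-30: 6 months at 0.55% → £302,000 × 0.55% × 6/12 = £830.5000
2026-07-01 to 2026-11-30: 5 months at 1.8% → £302,000 × 1.8% × 5/12 = £2,265.0000
2026-12-01 to 2026-12-31: 1 month at 3.4% → £302,000 × 3.4% × 1/12 = £855.6667
Total = £3,951.1667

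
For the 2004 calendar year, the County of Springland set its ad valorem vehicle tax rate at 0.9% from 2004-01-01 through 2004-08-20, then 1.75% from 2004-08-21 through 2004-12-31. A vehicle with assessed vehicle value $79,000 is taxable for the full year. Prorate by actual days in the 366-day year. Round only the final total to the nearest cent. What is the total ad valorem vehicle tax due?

2004-01-01 to 2004-08-20: 233 days at 0.9% → $79,000 × 0.9% × 233/366 = $452.6311
2004-08-21 to 2004-12-31: 133 days at 1.75% → $79,000 × 1.75% × 133/366 = $502.3839
Total = $955.0150

$955.02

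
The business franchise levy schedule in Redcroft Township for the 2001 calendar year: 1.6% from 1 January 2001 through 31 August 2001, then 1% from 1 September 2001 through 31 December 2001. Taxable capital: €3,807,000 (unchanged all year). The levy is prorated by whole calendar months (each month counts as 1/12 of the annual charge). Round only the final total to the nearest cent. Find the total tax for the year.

€53,298.00

1 January – 31 August 2001: 8 months at 1.6% → €3,807,000 × 1.6% × 8/12 = €40,608.0000
1 September – 31 December 2001: 4 months at 1% → €3,807,000 × 1% × 4/12 = €12,690.0000
Total = €53,298.0000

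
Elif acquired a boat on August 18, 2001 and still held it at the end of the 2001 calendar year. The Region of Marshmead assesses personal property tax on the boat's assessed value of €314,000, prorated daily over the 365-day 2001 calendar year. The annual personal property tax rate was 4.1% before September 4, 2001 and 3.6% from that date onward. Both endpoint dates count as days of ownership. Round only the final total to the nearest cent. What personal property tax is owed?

€4,285.02

August 18 – September 3, 2001: 17 days at 4.1% → €314,000 × 4.1% × 17/365 = €599.6110
September 4 – December 31, 2001: 119 days at 3.6% → €314,000 × 3.6% × 119/365 = €3,685.4137
Total = €4,285.0247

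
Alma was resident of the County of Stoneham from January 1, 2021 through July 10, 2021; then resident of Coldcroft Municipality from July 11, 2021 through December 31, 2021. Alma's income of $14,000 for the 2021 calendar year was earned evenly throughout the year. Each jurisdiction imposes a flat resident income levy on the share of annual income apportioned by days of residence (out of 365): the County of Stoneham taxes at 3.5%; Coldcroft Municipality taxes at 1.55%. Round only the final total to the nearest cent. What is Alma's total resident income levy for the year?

The County of Stoneham, January 1 – July 10, 2021: 191 days → $14,000 × 3.5% × 191/365 = $256.4110
Coldcroft Municipality, July 11 – December 31, 2021: 174 days → $14,000 × 1.55% × 174/365 = $103.4466
Total = $359.8575

$359.86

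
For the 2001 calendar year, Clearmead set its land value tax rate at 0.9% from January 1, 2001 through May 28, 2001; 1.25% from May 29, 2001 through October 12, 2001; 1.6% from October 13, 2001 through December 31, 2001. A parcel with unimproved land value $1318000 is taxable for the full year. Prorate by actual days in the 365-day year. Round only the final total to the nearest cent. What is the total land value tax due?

January 1 – May 28, 2001: 148 days at 0.9% → $1318000 × 0.9% × 148/365 = $4809.7973
May 29 – October 12, 2001: 137 days at 1.25% → $1318000 × 1.25% × 137/365 = $6183.7671
October 13 – December 31, 2001: 80 days at 1.6% → $1318000 × 1.6% × 80/365 = $4622.0274
Total = $15615.5918

$15615.59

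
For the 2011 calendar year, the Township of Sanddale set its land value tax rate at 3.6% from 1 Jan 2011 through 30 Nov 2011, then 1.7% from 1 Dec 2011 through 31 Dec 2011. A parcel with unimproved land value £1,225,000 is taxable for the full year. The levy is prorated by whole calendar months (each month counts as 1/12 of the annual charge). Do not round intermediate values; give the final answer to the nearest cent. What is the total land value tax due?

1 Jan – 30 Nov 2011: 11 months at 3.6% → £1,225,000 × 3.6% × 11/12 = £40,425.0000
1 Dec – 31 Dec 2011: 1 month at 1.7% → £1,225,000 × 1.7% × 1/12 = £1,735.4167
Total = £42,160.4167

£42,160.42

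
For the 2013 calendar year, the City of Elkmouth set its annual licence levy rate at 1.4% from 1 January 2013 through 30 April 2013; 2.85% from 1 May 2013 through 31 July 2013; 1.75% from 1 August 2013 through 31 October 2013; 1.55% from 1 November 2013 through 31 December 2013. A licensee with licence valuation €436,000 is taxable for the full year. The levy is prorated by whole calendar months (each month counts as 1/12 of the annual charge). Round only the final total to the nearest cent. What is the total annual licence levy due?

1 January – 30 April 2013: 4 months at 1.4% → €436,000 × 1.4% × 4/12 = €2,034.6667
1 May – 31 July 2013: 3 months at 2.85% → €436,000 × 2.85% × 3/12 = €3,106.5000
1 August – 31 October 2013: 3 months at 1.75% → €436,000 × 1.75% × 3/12 = €1,907.5000
1 November – 31 December 2013: 2 months at 1.55% → €436,000 × 1.55% × 2/12 = €1,126.3333
Total = €8,175.0000

€8,175.00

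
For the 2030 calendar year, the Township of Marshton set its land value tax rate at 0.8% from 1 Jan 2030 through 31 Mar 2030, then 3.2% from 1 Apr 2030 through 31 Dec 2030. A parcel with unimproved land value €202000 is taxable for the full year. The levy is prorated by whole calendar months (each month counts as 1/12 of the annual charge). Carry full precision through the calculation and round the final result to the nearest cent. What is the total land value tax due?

1 Jan – 31 Mar 2030: 3 months at 0.8% → €202000 × 0.8% × 3/12 = €404.0000
1 Apr – 31 Dec 2030: 9 months at 3.2% → €202000 × 3.2% × 9/12 = €4848.0000
Total = €5252.0000

€5252.00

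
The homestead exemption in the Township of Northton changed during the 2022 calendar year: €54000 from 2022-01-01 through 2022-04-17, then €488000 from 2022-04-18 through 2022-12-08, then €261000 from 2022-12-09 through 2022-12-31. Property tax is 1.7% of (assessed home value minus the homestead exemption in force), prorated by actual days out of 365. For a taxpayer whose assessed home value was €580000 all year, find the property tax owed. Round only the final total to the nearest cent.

€3970.04

2022-01-01 to 2022-04-17: 107 days, exemption €54000 → (€580000 − €54000) × 1.7% × 107/365 = €2621.3534
2022-04-18 to 2022-12-08: 235 days, exemption €488000 → (€580000 − €488000) × 1.7% × 235/365 = €1006.9589
2022-12-09 to 2022-12-31: 23 days, exemption €261000 → (€580000 − €261000) × 1.7% × 23/365 = €341.7233
Total = €3970.0356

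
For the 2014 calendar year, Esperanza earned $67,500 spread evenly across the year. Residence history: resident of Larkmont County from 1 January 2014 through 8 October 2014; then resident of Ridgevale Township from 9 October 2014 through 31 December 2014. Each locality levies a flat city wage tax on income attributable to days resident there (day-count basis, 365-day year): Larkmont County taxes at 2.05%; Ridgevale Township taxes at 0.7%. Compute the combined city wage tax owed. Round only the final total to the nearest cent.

Larkmont County, 1 January – 8 October 2014: 281 days → $67,500 × 2.05% × 281/365 = $1,065.2979
Ridgevale Township, 9 October – 31 December 2014: 84 days → $67,500 × 0.7% × 84/365 = $108.7397
Total = $1,174.0377

$1,174.04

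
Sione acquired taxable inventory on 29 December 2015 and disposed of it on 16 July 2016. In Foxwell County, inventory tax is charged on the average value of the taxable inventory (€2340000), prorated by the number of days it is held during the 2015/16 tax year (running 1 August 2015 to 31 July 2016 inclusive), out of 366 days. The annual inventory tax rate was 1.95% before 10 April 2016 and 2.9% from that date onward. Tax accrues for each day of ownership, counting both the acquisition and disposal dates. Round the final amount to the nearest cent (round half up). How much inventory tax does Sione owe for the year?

29 December 2015 – 9 April 2016: 103 days at 1.95% → €2340000 × 1.95% × 103/366 = €12841.2295
10 April – 16 July 2016: 98 days at 2.9% → €2340000 × 2.9% × 98/366 = €18170.1639
Total = €31011.3934

€31011.39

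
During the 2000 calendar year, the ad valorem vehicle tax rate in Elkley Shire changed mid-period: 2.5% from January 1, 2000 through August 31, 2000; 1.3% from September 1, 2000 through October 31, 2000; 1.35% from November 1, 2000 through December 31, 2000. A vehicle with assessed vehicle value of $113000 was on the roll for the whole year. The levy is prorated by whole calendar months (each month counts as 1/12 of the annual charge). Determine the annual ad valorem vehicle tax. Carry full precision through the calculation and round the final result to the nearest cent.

January 1 – August 31, 2000: 8 months at 2.5% → $113000 × 2.5% × 8/12 = $1883.3333
September 1 – October 31, 2000: 2 months at 1.3% → $113000 × 1.3% × 2/12 = $244.8333
November 1 – December 31, 2000: 2 months at 1.35% → $113000 × 1.35% × 2/12 = $254.2500
Total = $2382.4167

$2382.42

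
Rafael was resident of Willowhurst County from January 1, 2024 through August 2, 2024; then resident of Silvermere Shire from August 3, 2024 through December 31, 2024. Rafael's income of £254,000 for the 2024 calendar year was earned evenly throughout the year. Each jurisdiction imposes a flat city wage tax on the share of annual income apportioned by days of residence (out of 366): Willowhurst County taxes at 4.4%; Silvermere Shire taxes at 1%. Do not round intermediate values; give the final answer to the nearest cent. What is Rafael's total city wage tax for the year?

£7,613.06

Willowhurst County, January 1 – August 2, 2024: 215 days → £254,000 × 4.4% × 215/366 = £6,565.1366
Silvermere Shire, August 3 – December 31, 2024: 151 days → £254,000 × 1% × 151/366 = £1,047.9235
Total = £7,613.0601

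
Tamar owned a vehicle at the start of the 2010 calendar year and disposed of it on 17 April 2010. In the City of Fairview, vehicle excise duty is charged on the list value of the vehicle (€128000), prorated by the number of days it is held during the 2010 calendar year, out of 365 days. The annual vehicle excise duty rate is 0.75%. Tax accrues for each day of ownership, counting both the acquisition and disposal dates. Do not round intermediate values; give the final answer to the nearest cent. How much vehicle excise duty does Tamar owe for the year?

Days held (1 January – 17 April 2010): 107 out of 365
Tax = €128000 × 0.75% × 107/365 = €281.4247

€281.42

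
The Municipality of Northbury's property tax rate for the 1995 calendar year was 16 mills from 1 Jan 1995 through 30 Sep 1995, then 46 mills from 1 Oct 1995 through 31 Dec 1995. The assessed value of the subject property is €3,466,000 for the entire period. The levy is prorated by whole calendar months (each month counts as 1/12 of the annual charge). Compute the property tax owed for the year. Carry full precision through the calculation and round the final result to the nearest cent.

1 Jan – 30 Sep 1995: 9 months at 16 mills → €3,466,000 × 1.6% × 9/12 = €41,592.0000
1 Oct – 31 Dec 1995: 3 months at 46 mills → €3,466,000 × 4.6% × 3/12 = €39,859.0000
Total = €81,451.0000

€81,451.00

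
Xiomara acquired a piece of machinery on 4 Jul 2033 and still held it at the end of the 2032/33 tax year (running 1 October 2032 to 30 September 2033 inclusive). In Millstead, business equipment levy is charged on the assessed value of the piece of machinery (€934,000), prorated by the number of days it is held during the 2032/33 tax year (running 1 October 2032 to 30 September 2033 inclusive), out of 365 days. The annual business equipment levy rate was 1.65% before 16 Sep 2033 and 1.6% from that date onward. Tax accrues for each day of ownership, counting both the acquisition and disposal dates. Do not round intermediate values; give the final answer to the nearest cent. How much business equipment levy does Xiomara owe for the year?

4 Jul – 15 Sep 2033: 74 days at 1.65% → €934,000 × 1.65% × 74/365 = €3,124.4219
16 Sep – 30 Sep 2033: 15 days at 1.6% → €934,000 × 1.6% × 15/365 = €614.1370
Total = €3,738.5589

€3,738.56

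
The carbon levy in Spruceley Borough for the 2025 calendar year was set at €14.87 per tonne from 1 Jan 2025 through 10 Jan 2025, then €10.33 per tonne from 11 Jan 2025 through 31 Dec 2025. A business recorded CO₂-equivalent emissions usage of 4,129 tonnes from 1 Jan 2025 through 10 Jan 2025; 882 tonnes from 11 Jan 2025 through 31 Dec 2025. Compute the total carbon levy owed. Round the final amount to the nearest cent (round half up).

€70,509.29

1 Jan – 10 Jan 2025: 4,129 tonnes at €14.87/tonne → €61,398.23
11 Jan – 31 Dec 2025: 882 tonnes at €10.33/tonne → €9,111.06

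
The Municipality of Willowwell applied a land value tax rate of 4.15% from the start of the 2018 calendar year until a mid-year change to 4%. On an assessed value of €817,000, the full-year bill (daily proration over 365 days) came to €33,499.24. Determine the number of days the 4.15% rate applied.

244 days

Let d = days at the first rate; then 365 − d days at the second rate.
€817,000 × [4.15%·d + 4%·(365−d)] / 365 = €33,499.24
Solving gives d = 244, so the new rate took effect on 2 September 2018.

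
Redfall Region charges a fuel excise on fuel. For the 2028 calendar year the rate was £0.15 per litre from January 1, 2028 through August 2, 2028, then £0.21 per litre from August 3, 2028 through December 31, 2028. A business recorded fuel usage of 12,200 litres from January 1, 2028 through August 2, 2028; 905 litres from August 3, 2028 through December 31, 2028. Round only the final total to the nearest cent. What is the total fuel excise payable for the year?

January 1 – August 2, 2028: 12,200 litres at £0.15/litre → £1,830.00
August 3 – December 31, 2028: 905 litres at £0.21/litre → £190.05

£2,020.05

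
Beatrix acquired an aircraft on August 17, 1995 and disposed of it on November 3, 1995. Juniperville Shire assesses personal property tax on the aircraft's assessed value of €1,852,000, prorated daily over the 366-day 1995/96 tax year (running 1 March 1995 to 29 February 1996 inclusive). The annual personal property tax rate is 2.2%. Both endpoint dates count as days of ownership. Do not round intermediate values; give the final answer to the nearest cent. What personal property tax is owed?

€8,794.47

Days held (August 17 – November 3, 1995): 79 out of 366
Tax = €1,852,000 × 2.2% × 79/366 = €8,794.4699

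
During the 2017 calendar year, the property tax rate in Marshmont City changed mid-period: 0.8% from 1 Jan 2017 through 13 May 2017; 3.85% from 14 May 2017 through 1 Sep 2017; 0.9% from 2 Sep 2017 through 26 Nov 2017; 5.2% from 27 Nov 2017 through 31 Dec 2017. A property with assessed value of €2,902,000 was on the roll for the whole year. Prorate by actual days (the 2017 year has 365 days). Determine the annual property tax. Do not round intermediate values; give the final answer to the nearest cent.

1 Jan – 13 May 2017: 133 days at 0.8% → €2,902,000 × 0.8% × 133/365 = €8,459.5288
14 May – 1 Sep 2017: 111 days at 3.85% → €2,902,000 × 3.85% × 111/365 = €33,977.2521
2 Sep – 26 Nov 2017: 86 days at 0.9% → €2,902,000 × 0.9% × 86/365 = €6,153.8301
27 Nov – 31 Dec 2017: 35 days at 5.2% → €2,902,000 × 5.2% × 35/365 = €14,470.2466
Total = €63,060.8575

€63,060.86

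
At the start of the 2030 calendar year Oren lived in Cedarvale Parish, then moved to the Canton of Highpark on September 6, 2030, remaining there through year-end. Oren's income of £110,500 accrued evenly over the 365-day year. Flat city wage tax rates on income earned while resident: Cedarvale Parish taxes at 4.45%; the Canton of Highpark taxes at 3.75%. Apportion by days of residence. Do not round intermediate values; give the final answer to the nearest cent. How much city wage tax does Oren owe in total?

Cedarvale Parish, January 1 – September 5, 2030: 248 days → £110,500 × 4.45% × 248/365 = £3,341.0356
The Canton of Highpark, September 6 – December 31, 2030: 117 days → £110,500 × 3.75% × 117/365 = £1,328.2705
Total = £4,669.3062

£4,669.31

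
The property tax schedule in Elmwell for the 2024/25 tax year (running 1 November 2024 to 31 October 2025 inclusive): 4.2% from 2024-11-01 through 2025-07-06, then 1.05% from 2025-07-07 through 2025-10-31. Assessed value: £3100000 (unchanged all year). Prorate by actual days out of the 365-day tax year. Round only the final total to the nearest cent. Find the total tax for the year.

£98898.49

2024-11-01 to 2025-07-06: 248 days at 4.2% → £3100000 × 4.2% × 248/365 = £88464.6575
2025-07-07 to 2025-10-31: 117 days at 1.05% → £3100000 × 1.05% × 117/365 = £10433.8356
Total = £98898.4932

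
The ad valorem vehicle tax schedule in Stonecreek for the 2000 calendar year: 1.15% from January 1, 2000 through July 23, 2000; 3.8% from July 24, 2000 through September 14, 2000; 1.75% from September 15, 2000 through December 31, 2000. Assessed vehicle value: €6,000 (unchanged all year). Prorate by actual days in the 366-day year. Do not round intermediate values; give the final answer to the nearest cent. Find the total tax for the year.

€102.65

January 1 – July 23, 2000: 205 days at 1.15% → €6,000 × 1.15% × 205/366 = €38.6475
July 24 – September 14, 2000: 53 days at 3.8% → €6,000 × 3.8% × 53/366 = €33.0164
September 15 – December 31, 2000: 108 days at 1.75% → €6,000 × 1.75% × 108/366 = €30.9836
Total = €102.6475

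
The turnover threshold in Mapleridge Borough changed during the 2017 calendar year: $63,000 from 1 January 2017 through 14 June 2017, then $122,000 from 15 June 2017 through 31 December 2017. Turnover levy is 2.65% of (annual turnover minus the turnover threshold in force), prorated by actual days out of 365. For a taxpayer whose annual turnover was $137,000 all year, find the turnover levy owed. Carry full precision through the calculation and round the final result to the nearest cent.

$1,104.29

1 January – 14 June 2017: 165 days, exemption $63,000 → ($137,000 − $63,000) × 2.65% × 165/365 = $886.4795
15 June – 31 December 2017: 200 days, exemption $122,000 → ($137,000 − $122,000) × 2.65% × 200/365 = $217.8082
Total = $1,104.2877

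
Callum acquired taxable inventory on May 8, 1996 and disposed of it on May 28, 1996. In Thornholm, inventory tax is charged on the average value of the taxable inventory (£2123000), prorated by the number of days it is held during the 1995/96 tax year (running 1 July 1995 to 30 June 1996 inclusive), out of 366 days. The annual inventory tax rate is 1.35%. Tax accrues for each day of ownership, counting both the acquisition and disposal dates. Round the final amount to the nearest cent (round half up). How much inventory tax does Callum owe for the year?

£1644.45

Days held (May 8 – May 28, 1996): 21 out of 366
Tax = £2123000 × 1.35% × 21/366 = £1644.4549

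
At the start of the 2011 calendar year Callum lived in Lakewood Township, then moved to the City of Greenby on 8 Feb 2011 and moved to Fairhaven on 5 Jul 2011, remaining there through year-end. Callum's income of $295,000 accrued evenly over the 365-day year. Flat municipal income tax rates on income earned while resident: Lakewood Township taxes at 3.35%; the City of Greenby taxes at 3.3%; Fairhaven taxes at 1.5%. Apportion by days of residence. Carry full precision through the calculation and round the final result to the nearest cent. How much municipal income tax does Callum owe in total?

$7,131.73

Lakewood Township, 1 Jan – 7 Feb 2011: 38 days → $295,000 × 3.35% × 38/365 = $1,028.8630
The City of Greenby, 8 Feb – 4 Jul 2011: 147 days → $295,000 × 3.3% × 147/365 = $3,920.6712
Fairhaven, 5 Jul – 31 Dec 2011: 180 days → $295,000 × 1.5% × 180/365 = $2,182.1918
Total = $7,131.7260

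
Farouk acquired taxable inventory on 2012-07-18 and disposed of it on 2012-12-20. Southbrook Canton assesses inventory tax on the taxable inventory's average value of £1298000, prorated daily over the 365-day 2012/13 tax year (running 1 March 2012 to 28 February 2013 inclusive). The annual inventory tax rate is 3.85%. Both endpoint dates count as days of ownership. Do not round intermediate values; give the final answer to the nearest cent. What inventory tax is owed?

£21358.32

Days held (2012-07-18 to 2012-12-20): 156 out of 365
Tax = £1298000 × 3.85% × 156/365 = £21358.3233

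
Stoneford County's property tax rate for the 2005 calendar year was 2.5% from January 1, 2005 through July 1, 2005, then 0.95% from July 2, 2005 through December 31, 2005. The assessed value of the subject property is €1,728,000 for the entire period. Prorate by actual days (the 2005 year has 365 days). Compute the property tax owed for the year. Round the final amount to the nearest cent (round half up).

€29,771.31

January 1 – July 1, 2005: 182 days at 2.5% → €1,728,000 × 2.5% × 182/365 = €21,540.8219
July 2 – December 31, 2005: 183 days at 0.95% → €1,728,000 × 0.95% × 183/365 = €8,230.4877
Total = €29,771.3096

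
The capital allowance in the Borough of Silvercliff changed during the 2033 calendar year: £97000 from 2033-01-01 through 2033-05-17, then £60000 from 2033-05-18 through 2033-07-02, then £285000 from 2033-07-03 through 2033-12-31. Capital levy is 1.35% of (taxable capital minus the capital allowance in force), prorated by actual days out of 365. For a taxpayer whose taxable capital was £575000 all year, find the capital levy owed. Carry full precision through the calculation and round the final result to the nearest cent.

2033-01-01 to 2033-05-17: 137 days, exemption £97000 → (£575000 − £97000) × 1.35% × 137/365 = £2422.0849
2033-05-18 to 2033-07-02: 46 days, exemption £60000 → (£575000 − £60000) × 1.35% × 46/365 = £876.2055
2033-07-03 to 2033-12-31: 182 days, exemption £285000 → (£575000 − £285000) × 1.35% × 182/365 = £1952.1370
Total = £5250.4274

£5250.43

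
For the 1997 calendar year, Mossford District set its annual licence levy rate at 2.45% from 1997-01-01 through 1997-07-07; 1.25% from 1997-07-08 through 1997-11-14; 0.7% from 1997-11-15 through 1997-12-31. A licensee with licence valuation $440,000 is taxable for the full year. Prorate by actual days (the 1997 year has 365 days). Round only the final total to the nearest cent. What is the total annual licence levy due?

1997-01-01 to 1997-07-07: 188 days at 2.45% → $440,000 × 2.45% × 188/365 = $5,552.4384
1997-07-08 to 1997-11-14: 130 days at 1.25% → $440,000 × 1.25% × 130/365 = $1,958.9041
1997-11-15 to 1997-12-31: 47 days at 0.7% → $440,000 × 0.7% × 47/365 = $396.6027
Total = $7,907.9452

$7,907.95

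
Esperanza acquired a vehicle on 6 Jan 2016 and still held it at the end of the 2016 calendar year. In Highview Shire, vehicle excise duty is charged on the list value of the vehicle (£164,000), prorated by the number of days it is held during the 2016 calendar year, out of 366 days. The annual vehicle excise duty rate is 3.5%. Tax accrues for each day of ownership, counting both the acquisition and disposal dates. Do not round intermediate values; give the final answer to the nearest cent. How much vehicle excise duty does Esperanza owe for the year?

£5,661.58

Days held (6 Jan – 31 Dec 2016): 361 out of 366
Tax = £164,000 × 3.5% × 361/366 = £5,661.5847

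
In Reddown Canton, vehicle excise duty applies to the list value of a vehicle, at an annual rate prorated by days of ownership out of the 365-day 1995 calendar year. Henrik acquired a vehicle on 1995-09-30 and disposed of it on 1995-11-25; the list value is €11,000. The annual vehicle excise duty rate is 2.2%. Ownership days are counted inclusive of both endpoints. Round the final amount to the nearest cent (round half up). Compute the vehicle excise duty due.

Days held (1995-09-30 to 1995-11-25): 57 out of 365
Tax = €11,000 × 2.2% × 57/365 = €37.7918

€37.79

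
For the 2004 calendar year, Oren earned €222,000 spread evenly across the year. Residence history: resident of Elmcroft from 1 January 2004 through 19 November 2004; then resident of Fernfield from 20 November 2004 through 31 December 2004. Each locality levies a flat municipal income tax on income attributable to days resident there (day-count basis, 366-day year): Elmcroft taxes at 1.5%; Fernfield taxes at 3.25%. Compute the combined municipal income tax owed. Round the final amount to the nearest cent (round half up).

€3,775.82

Elmcroft, 1 January – 19 November 2004: 324 days → €222,000 × 1.5% × 324/366 = €2,947.8689
Fernfield, 20 November – 31 December 2004: 42 days → €222,000 × 3.25% × 42/366 = €827.9508
Total = €3,775.8197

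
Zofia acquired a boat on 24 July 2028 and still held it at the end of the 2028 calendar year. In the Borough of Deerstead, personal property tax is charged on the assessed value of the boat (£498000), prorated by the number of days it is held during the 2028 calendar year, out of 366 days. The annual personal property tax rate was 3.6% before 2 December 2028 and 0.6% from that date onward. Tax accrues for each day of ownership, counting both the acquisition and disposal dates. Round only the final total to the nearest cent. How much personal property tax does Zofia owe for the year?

24 July – 1 December 2028: 131 days at 3.6% → £498000 × 3.6% × 131/366 = £6416.8525
2 December – 31 December 2028: 30 days at 0.6% → £498000 × 0.6% × 30/366 = £244.9180
Total = £6661.7705

£6661.77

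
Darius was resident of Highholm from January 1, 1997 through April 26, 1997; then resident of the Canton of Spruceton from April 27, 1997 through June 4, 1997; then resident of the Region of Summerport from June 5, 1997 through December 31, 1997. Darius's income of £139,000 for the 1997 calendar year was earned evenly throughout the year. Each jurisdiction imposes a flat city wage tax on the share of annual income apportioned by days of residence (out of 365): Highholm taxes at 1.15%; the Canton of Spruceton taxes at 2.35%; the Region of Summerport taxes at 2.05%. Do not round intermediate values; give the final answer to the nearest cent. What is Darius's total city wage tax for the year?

Highholm, January 1 – April 26, 1997: 116 days → £139,000 × 1.15% × 116/365 = £508.0164
The Canton of Spruceton, April 27 – June 4, 1997: 39 days → £139,000 × 2.35% × 39/365 = £349.0233
The Region of Summerport, June 5 – December 31, 1997: 210 days → £139,000 × 2.05% × 210/365 = £1,639.4384
Total = £2,496.4781

£2,496.48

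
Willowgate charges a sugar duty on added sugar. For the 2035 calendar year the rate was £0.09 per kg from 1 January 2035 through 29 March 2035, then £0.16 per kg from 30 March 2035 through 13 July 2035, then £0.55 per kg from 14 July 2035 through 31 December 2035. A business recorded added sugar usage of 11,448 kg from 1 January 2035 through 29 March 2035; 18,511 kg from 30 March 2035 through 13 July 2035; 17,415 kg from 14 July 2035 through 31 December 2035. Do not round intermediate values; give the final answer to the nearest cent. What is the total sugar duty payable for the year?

£13,570.33

1 January – 29 March 2035: 11,448 kg at £0.09/kg → £1,030.32
30 March – 13 July 2035: 18,511 kg at £0.16/kg → £2,961.76
14 July – 31 December 2035: 17,415 kg at £0.55/kg → £9,578.25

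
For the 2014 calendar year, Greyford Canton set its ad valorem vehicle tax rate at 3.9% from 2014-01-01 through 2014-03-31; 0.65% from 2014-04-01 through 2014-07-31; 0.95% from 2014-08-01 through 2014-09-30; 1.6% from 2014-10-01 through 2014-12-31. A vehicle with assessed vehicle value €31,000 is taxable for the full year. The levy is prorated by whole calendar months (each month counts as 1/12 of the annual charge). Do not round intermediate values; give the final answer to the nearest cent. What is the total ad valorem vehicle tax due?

€542.50

2014-01-01 to 2014-03-31: 3 months at 3.9% → €31,000 × 3.9% × 3/12 = €302.2500
2014-04-01 to 2014-07-31: 4 months at 0.65% → €31,000 × 0.65% × 4/12 = €67.1667
2014-08-01 to 2014-09-30: 2 months at 0.95% → €31,000 × 0.95% × 2/12 = €49.0833
2014-10-01 to 2014-12-31: 3 months at 1.6% → €31,000 × 1.6% × 3/12 = €124.0000
Total = €542.5000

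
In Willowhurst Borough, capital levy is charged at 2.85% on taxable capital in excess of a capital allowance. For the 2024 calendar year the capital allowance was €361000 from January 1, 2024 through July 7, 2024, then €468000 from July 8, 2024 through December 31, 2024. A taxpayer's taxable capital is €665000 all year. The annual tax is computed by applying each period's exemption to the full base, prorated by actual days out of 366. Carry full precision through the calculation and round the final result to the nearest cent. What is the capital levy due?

€7189.24

January 1 – July 7, 2024: 189 days, exemption €361000 → (€665000 − €361000) × 2.85% × 189/366 = €4474.0328
July 8 – December 31, 2024: 177 days, exemption €468000 → (€665000 − €468000) × 2.85% × 177/366 = €2715.2090
Total = €7189.2418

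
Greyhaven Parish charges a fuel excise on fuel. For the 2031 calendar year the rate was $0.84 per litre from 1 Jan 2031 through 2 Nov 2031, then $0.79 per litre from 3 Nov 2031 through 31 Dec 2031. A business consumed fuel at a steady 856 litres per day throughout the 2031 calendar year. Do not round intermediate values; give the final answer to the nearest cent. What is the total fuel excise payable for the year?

1 Jan – 2 Nov 2031: 306 days × 856 litres/day = 261,936 litres at $0.84/litre → $220,026.24
3 Nov – 31 Dec 2031: 59 days × 856 litres/day = 50,504 litres at $0.79/litre → $39,898.16

$259,924.40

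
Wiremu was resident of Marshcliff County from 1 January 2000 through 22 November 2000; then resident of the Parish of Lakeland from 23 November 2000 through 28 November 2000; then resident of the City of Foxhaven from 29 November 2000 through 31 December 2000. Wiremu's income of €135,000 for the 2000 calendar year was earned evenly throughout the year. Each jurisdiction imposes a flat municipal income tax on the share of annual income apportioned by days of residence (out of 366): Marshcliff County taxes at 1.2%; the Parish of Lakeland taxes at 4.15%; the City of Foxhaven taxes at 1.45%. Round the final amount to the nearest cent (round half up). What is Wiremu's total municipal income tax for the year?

€1,715.72

Marshcliff County, 1 January – 22 November 2000: 327 days → €135,000 × 1.2% × 327/366 = €1,447.3770
The Parish of Lakeland, 23 November – 28 November 2000: 6 days → €135,000 × 4.15% × 6/366 = €91.8443
The City of Foxhaven, 29 November – 31 December 2000: 33 days → €135,000 × 1.45% × 33/366 = €176.4959
Total = €1,715.7172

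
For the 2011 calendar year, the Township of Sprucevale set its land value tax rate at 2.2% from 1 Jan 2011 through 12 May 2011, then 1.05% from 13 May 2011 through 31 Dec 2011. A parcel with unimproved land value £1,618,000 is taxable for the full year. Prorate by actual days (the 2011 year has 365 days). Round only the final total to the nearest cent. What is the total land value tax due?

1 Jan – 12 May 2011: 132 days at 2.2% → £1,618,000 × 2.2% × 132/365 = £12,873.0740
13 May – 31 Dec 2011: 233 days at 1.05% → £1,618,000 × 1.05% × 233/365 = £10,845.0329
Total = £23,718.1068

£23,718.11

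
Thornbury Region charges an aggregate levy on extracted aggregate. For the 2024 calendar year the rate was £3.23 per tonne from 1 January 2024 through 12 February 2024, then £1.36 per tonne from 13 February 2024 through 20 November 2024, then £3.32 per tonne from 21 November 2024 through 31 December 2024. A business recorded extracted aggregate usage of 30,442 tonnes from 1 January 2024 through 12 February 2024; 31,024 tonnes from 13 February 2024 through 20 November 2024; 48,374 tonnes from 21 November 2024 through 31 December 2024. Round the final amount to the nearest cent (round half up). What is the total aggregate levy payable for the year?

1 January – 12 February 2024: 30,442 tonnes at £3.23/tonne → £98,327.66
13 February – 20 November 2024: 31,024 tonnes at £1.36/tonne → £42,192.64
21 November – 31 December 2024: 48,374 tonnes at £3.32/tonne → £160,601.68

£301,121.98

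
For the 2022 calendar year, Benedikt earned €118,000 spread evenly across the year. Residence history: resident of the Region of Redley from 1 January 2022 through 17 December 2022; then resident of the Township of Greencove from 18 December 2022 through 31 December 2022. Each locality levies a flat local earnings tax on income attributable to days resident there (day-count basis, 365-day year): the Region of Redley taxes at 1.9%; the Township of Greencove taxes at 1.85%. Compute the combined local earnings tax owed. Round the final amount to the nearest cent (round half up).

The Region of Redley, 1 January – 17 December 2022: 351 days → €118,000 × 1.9% × 351/365 = €2,156.0055
The Township of Greencove, 18 December – 31 December 2022: 14 days → €118,000 × 1.85% × 14/365 = €83.7315
Total = €2,239.7370

€2,239.74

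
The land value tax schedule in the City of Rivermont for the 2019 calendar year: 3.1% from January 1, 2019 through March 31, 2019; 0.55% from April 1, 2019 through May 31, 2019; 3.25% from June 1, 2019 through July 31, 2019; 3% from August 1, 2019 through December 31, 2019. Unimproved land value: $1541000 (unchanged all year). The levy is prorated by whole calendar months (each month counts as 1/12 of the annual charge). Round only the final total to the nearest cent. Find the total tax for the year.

January 1 – March 31, 2019: 3 months at 3.1% → $1541000 × 3.1% × 3/12 = $11942.7500
April 1 – May 31, 2019: 2 months at 0.55% → $1541000 × 0.55% × 2/12 = $1412.5833
June 1 – July 31, 2019: 2 months at 3.25% → $1541000 × 3.25% × 2/12 = $8347.0833
August 1 – December 31, 2019: 5 months at 3% → $1541000 × 3% × 5/12 = $19262.5000
Total = $40964.9167

$40964.92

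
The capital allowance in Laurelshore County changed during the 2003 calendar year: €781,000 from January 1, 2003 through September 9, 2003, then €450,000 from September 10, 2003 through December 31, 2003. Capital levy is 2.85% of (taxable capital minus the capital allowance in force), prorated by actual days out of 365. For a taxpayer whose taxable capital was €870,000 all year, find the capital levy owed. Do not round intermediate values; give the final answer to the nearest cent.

€5,457.01

January 1 – September 9, 2003: 252 days, exemption €781,000 → (€870,000 − €781,000) × 2.85% × 252/365 = €1,751.2274
September 10 – December 31, 2003: 113 days, exemption €450,000 → (€870,000 − €450,000) × 2.85% × 113/365 = €3,705.7808
Total = €5,457.0082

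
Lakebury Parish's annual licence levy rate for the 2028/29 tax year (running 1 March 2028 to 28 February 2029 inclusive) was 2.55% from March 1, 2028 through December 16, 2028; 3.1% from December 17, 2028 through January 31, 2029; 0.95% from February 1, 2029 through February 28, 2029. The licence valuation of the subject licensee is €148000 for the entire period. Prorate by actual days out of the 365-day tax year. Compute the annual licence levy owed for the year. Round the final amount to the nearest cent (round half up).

€3694.93

March 1 – December 16, 2028: 291 days at 2.55% → €148000 × 2.55% × 291/365 = €3008.8603
December 17, 2028 – January 31, 2029: 46 days at 3.1% → €148000 × 3.1% × 46/365 = €578.2137
February 1 – February 28, 2029: 28 days at 0.95% → €148000 × 0.95% × 28/365 = €107.8575
Total = €3694.9315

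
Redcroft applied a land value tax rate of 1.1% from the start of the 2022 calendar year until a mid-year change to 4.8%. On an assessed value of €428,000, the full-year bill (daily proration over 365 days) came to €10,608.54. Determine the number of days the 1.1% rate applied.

229 days

Let d = days at the first rate; then 365 − d days at the second rate.
€428,000 × [1.1%·d + 4.8%·(365−d)] / 365 = €10,608.54
Solving gives d = 229, so the new rate took effect on 18 August 2022.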